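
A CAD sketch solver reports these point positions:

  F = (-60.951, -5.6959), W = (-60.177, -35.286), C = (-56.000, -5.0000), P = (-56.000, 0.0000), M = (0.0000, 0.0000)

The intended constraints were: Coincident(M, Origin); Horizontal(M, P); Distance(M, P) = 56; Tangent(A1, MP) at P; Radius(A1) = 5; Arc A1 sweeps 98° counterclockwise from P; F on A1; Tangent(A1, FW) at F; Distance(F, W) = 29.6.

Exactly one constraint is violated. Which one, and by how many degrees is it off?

Tangent(A1, FW) at F — off by 6.50°.

M = (0.00, 0.00) ✓; M.y = 0.00, P.y = 0.00 ✓; |MP| = 56.00 ✓; ∠(CP, PM) = 90.00° ✓; |CP| = 5.000 ✓; bearing(C→F) − bearing(C→P) = 98.00° ✓; |CF| = 5.000 ✓; ∠(CF, FW) = 96.50° ✗; |FW| = 29.60 ✓.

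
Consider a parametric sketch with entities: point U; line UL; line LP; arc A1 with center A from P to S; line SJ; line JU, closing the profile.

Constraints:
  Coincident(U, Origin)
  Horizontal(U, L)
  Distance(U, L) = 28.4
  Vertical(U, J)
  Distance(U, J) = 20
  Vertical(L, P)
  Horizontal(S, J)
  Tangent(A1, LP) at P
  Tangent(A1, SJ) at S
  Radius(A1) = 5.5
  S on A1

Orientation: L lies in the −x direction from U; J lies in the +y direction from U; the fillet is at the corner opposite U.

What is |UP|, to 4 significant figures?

31.89

The virtual corner opposite U is at (-28.40, 20.00). A1 meets LP tangentially, so AP is at right angles to LP and tangency of A1 to SJ means the radius AS is perpendicular to SJ, with radius 5.5, so the center A sits 5.5 in from both sides at A = (-22.90, 14.50). That places the tangent points at P = (-28.40, 14.50) on LP and S = (-22.90, 20.00) on SJ. Then |UP| = |P − U| = 31.89.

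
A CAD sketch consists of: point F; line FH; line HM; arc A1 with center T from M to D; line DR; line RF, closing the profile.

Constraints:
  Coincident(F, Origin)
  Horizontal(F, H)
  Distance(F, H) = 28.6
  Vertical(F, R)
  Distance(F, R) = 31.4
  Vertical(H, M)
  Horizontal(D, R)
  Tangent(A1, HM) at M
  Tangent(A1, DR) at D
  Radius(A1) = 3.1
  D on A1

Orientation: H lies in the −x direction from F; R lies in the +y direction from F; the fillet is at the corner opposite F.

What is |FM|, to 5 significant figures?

40.235

The virtual corner opposite F is at (-28.600, 31.400). The tangent condition forces TM to be normal to HM and tangency of A1 to DR means the radius TD is perpendicular to DR, with radius 3.1, so the center T sits 3.1 in from both sides at T = (-25.500, 28.300). That places the tangent points at M = (-28.600, 28.300) on HM and D = (-25.500, 31.400) on DR. Then |FM| = |M − F| = 40.235.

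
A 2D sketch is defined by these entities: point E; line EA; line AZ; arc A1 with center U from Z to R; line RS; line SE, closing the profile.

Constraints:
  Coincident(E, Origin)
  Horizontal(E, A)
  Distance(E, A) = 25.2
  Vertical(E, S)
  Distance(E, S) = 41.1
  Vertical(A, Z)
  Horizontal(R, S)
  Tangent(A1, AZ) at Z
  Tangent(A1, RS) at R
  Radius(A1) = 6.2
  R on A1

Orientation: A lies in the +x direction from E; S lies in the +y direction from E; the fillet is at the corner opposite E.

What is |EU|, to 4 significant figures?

39.74

E is at the origin; E and A share the same y with |EA| = 25.2 and A on the +x side, so A = (25.20, 0.000). ES is vertical with |ES| = 41.1 and S on the +y side, so S = (0.000, 41.10). The virtual corner opposite E is at (25.20, 41.10). A1 meets AZ tangentially, so UZ is at right angles to AZ and A1 meets RS tangentially, so UR is at right angles to RS, with radius 6.2, so the center U sits 6.2 in from both sides at U = (19.00, 34.90). Then |EU| = |U − E| = 39.74.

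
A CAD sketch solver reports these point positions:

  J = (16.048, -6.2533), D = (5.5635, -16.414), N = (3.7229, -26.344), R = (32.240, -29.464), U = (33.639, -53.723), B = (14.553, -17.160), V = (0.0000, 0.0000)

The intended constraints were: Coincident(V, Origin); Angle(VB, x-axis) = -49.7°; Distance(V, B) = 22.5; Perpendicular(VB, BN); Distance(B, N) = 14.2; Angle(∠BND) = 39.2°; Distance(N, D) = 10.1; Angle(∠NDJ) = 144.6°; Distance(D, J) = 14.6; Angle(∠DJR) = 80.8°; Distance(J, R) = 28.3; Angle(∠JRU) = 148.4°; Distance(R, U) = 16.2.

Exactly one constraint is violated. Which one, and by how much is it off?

Distance(R, U) = 16.2 — off by 8.10.

V = (0.00, 0.00) ✓; VB at -49.70° ✓; |VB| = 22.50 ✓; ∠(VB, BN) = 90.00° ✓; |BN| = 14.20 ✓; ∠BND = 39.20° ✓; |ND| = 10.10 ✓; ∠NDJ = 144.6° ✓; |DJ| = 14.60 ✓; ∠DJR = 80.80° ✓; |JR| = 28.30 ✓; ∠JRU = 148.4° ✓; |RU| = 24.30 ✗.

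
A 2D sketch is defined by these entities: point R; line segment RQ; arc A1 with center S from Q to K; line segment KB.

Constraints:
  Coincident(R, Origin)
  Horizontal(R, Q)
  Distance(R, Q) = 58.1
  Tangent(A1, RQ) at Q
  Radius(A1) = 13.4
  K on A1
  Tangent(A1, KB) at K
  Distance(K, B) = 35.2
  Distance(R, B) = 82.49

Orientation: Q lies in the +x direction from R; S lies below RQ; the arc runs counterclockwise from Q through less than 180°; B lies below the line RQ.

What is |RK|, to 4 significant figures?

51.02

Checks: |SK| = 13.40 ✓; ∠(SK, KB) = 90.00° ✓; |KB| = 35.20 ✓; |RB| = 82.49 ✓.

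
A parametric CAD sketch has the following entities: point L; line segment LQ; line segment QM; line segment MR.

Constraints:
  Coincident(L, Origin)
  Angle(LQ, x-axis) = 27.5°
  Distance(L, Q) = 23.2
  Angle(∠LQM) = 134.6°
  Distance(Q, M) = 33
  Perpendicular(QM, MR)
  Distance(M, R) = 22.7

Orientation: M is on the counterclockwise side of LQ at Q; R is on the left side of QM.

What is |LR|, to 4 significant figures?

49.68

L is at the origin; LQ runs at 27.5° with length 23.2, so Q = 23.2·(cos 27.5°, sin 27.5°) = (20.58, 10.71). ∠LQM = 134.6°, so QM runs at 27.5° + (180° − 134.6°) = 72.90° from the x-axis; with |QM| = 33.0, M = Q + 33.0·(cos 72.90°, sin 72.90°) = (30.28, 42.25). The perpendicularity gives MR at right angles to QM; with |MR| = 22.7 on the left of QM, R = M + 22.7·(-0.9558, 0.2940) = (8.585, 48.93). Then |LR| = |R − L| = 49.68.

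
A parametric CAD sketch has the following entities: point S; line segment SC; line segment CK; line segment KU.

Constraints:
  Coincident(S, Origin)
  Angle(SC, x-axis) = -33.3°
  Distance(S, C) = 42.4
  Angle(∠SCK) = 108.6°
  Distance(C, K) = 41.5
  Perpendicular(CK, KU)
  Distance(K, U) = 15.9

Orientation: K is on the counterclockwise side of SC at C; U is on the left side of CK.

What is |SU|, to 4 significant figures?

60.14

∠SCK = 108.6°, so CK runs at -33.3° + (180° − 108.6°) = 38.10° from the x-axis; with |CK| = 41.5, K = C + 41.5·(cos 38.10°, sin 38.10°) = (68.10, 2.328). The perpendicularity gives KU at right angles to CK; with |KU| = 15.9 on the left of CK, U = K + 15.9·(-0.6170, 0.7869) = (58.29, 14.84). Then |SU| = |U − S| = 60.14.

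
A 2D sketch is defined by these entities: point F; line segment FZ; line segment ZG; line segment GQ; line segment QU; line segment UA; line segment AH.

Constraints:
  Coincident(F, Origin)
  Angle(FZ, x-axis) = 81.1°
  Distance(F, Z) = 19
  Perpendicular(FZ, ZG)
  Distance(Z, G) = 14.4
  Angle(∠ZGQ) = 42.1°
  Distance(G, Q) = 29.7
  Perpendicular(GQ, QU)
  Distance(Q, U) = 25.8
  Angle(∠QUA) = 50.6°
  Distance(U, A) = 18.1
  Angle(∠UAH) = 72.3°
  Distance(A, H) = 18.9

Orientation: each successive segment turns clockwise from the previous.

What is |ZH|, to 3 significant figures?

21.6

F is at the origin; FZ runs at 81.1° with length 19.0, so Z = (2.94, 18.8). FZ is perpendicular to ZG, so ZG runs at -8.90°; with |ZG| = 14.4, G = (17.2, 16.5). ∠ZGQ = 42.1° gives GQ at -147° from the x-axis; with |GQ| = 29.7, Q = (-7.69, 0.281). GQ is perpendicular to QU, so QU runs at 123°; with |QU| = 25.8, U = (-21.8, 21.9). ∠QUA = 50.6° gives UA at -6.20° from the x-axis; with |UA| = 18.1, A = (-3.82, 19.9). ∠UAH = 72.3° gives AH at -114° from the x-axis; with |AH| = 18.9, H = (-11.5, 2.64). Then |ZH| = |H − Z| = 21.6.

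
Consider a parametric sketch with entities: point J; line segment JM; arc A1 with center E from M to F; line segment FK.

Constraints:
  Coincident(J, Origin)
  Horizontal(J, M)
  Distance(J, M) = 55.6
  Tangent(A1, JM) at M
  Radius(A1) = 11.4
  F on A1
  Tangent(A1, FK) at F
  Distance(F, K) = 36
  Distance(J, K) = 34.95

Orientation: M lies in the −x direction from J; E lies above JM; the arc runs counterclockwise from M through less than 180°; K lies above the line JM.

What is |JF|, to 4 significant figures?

47.93

J is at the origin; JM is horizontal with |JM| = 55.6 and M on the −x side, so M = (-55.60, 0.000). Tangency of A1 to JM means the radius EM is perpendicular to JM, so E = M + (0, 11.4) = (-55.60, 11.40). Since EF ⟂ FK (tangency), |EK| = √(11.4² + 36.0²) = 37.76 regardless of where F sits on A1. So K lies on both circle(J, 34.95) and circle(E, 37.76); the above-JM intersection is K = (-21.48, 27.57). F is the foot of the tangent from K: F = (-47.84, 3.053).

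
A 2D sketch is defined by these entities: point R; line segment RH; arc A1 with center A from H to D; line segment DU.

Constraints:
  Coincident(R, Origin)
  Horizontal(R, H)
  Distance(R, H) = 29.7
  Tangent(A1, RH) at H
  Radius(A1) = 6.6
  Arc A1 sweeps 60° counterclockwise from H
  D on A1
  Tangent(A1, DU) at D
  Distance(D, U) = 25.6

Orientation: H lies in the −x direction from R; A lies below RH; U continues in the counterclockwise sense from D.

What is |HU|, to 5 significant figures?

31.489

R is at the origin; R and H share the same y with |RH| = 29.7 and H on the −x side, so H = (-29.700, 0.0000). A1 meets RH tangentially, so AH is at right angles to RH, so A = H + (0, -6.6) = (-29.700, -6.6000). On A1, H sits at bearing 90° from A; a 60° counterclockwise sweep puts D at bearing 150°, so D = A + 6.6·(cos 150°, sin 150°) = (-35.416, -3.3000). Since A1 is tangent to DU there, AD ⟂ DU, so DU runs along (−sin 150°, cos 150°); with |DU| = 25.6, U = (-48.216, -25.470). Then |HU| = |U − H| = 31.489.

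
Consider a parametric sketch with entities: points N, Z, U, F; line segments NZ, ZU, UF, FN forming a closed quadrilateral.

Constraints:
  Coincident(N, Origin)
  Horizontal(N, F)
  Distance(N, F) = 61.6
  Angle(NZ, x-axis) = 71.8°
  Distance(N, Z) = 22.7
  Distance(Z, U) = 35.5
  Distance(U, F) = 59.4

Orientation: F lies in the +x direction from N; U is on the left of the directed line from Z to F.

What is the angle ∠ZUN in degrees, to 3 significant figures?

7.66°

Checks: |ZU| = 35.50 ✓; |UF| = 59.40 ✓.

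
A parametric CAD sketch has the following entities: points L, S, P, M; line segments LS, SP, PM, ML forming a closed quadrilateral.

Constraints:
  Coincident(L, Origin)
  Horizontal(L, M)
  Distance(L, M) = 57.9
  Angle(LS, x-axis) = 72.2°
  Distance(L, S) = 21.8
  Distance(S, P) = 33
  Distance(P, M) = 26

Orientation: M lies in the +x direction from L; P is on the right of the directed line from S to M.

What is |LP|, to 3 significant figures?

31.9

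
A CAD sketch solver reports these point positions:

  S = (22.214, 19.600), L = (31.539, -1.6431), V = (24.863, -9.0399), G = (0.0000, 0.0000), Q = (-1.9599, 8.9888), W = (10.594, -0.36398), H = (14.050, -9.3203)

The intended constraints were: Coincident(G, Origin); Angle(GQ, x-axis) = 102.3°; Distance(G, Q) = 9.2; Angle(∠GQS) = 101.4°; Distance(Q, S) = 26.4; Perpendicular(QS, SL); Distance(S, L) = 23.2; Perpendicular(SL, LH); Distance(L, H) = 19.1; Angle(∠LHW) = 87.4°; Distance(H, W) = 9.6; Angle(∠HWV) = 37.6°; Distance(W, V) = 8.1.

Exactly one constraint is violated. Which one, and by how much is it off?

Distance(W, V) = 8.1 — off by 8.60.

G = (0.00, 0.00) ✓; GQ at 102.3° ✓; |GQ| = 9.200 ✓; ∠GQS = 101.4° ✓; |QS| = 26.40 ✓; ∠(QS, SL) = 90.00° ✓; |SL| = 23.20 ✓; ∠(SL, LH) = 90.00° ✓; |LH| = 19.10 ✓; ∠LHW = 87.40° ✓; |HW| = 9.600 ✓; ∠HWV = 37.60° ✓; |WV| = 16.70 ✗.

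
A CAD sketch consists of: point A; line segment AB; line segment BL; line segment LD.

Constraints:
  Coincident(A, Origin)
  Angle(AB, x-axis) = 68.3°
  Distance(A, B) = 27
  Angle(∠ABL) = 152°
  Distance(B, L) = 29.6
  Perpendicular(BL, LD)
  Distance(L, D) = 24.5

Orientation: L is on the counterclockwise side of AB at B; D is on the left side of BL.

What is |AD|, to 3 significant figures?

54.7

A is at the origin; AB runs at 68.3° with length 27.0, so B = 27.0·(cos 68.3°, sin 68.3°) = (9.98, 25.1). ∠ABL = 152.0°, so BL runs at 68.3° + (180° − 152.0°) = 96.3° from the x-axis; with |BL| = 29.6, L = B + 29.6·(cos 96.3°, sin 96.3°) = (6.74, 54.5). The perpendicularity gives LD at right angles to BL; with |LD| = 24.5 on the left of BL, D = L + 24.5·(-0.994, -0.110) = (-17.6, 51.8). Then |AD| = |D − A| = 54.7.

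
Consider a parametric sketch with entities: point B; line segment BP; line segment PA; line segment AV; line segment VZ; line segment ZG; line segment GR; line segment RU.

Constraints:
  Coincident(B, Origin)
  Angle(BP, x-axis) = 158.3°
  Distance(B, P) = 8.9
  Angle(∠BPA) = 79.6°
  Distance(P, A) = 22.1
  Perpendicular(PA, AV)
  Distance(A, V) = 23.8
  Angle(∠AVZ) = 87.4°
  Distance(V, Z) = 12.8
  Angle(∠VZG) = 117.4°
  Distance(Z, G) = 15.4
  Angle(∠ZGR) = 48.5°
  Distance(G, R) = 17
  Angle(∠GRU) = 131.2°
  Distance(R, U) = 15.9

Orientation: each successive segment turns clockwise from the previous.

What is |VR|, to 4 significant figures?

10.12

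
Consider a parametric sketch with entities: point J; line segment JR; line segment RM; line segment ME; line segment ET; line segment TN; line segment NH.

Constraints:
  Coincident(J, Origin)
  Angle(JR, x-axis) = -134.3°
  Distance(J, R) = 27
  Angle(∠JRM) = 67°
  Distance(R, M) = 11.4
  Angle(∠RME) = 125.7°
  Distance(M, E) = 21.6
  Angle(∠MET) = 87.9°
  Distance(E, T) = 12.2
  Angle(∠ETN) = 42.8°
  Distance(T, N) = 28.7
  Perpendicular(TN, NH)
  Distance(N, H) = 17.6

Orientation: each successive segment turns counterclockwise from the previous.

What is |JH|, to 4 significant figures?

36.45

∠ETN = 42.8° gives TN at -97.70° from the x-axis; with |TN| = 28.7, N = (-0.9811, -30.16). TN ⟂ NH, so NH runs at -7.700°; with |NH| = 17.6, H = (16.46, -32.52). Then |JH| = |H − J| = 36.45.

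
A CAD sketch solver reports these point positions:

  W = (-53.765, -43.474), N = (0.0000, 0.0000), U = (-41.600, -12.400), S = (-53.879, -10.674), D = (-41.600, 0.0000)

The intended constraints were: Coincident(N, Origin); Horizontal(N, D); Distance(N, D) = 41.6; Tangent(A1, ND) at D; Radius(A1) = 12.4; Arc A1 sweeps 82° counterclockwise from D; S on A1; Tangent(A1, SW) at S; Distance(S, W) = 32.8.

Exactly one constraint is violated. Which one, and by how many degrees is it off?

Tangent(A1, SW) at S — off by 8.20°.

N = (0.00, 0.00) ✓; N.y = 0.00, D.y = 0.00 ✓; |ND| = 41.60 ✓; ∠(UD, DN) = 90.00° ✓; |UD| = 12.40 ✓; bearing(U→S) − bearing(U→D) = 82.00° ✓; |US| = 12.40 ✓; ∠(US, SW) = 81.80° ✗; |SW| = 32.80 ✓.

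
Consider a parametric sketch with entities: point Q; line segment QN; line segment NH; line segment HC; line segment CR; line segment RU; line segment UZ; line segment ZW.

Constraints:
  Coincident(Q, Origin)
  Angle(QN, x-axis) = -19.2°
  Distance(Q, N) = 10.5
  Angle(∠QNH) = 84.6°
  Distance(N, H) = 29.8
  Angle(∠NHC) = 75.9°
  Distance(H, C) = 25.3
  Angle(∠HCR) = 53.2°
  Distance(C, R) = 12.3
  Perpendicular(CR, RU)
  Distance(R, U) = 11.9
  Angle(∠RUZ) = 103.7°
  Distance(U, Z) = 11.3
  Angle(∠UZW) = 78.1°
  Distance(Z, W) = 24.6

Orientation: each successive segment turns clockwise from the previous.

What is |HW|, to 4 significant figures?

33.61

∠RUZ = 103.7° gives UZ at -151.8° from the x-axis; with |UZ| = 11.3, Z = (-17.31, -28.51). ∠UZW = 78.1° gives ZW at 106.3° from the x-axis; with |ZW| = 24.6, W = (-24.21, -4.900). Then |HW| = |W − H| = 33.61.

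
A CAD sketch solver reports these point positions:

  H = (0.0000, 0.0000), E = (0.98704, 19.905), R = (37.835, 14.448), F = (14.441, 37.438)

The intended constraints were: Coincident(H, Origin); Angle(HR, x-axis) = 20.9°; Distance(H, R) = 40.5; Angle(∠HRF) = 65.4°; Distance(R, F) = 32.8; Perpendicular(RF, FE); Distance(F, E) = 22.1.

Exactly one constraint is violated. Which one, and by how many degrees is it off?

Perpendicular(RF, FE) — off by 7.00°.

H = (0.00, 0.00) ✓; HR at 20.90° ✓; |HR| = 40.50 ✓; ∠HRF = 65.40° ✓; |RF| = 32.80 ✓; ∠(RF, FE) = 97.00° ✗; |FE| = 22.10 ✓.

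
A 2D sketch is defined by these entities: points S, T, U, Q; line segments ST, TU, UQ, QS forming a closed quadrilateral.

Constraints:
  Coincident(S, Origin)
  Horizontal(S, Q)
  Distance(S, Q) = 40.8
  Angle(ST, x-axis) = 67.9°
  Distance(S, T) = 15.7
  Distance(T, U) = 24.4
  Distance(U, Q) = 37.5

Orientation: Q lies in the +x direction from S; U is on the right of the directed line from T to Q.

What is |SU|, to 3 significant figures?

10.8

Checks: |TU| = 24.40 ✓; |UQ| = 37.50 ✓.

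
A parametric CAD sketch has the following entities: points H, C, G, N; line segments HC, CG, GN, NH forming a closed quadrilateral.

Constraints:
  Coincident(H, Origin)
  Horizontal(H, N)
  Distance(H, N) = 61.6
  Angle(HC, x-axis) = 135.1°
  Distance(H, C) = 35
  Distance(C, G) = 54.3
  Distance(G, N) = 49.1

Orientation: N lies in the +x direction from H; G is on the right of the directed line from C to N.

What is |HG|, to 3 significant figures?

19.3

H is at the origin; HN is horizontal with |HN| = 61.6 and N in +x, so N = (61.6, 0). HC runs at 135.1° with |HC| = 35.0, so C = (-24.8, 24.7). G is determined by |CG| = 54.3 and |GN| = 49.1 together: it lies at the intersection of circle(C, 54.3) and circle(N, 49.1). With |CN| = 89.9, the foot of the radical line on CN is 47.9 from C and the perpendicular offset is √(54.3² − 47.9²) = 25.5. Taking the right-of-CN solution: G = (14.3, -13.0).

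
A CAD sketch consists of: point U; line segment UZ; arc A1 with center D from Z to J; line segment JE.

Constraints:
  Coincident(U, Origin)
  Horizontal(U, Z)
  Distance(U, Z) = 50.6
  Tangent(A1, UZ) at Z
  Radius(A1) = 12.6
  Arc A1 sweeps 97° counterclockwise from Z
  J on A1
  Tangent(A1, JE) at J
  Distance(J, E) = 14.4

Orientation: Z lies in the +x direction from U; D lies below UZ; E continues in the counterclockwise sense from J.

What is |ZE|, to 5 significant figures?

30.393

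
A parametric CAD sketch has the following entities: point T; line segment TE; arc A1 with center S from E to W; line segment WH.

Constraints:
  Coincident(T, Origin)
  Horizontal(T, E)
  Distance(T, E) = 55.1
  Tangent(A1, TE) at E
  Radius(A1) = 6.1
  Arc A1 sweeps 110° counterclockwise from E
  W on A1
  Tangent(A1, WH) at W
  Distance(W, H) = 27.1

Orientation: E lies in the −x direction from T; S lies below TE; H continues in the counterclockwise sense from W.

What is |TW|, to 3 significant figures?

61.4

T is at the origin; TE is horizontal with |TE| = 55.1 and E on the −x side, so E = (-55.1, 0.00). Since A1 is tangent to TE there, SE ⟂ TE, so S = E + (0, -6.1) = (-55.1, -6.10). On A1, E sits at bearing 90° from S; a 110° counterclockwise sweep puts W at bearing 200°, so W = S + 6.1·(cos 200°, sin 200°) = (-60.8, -8.19). Then |TW| = |W − T| = 61.4.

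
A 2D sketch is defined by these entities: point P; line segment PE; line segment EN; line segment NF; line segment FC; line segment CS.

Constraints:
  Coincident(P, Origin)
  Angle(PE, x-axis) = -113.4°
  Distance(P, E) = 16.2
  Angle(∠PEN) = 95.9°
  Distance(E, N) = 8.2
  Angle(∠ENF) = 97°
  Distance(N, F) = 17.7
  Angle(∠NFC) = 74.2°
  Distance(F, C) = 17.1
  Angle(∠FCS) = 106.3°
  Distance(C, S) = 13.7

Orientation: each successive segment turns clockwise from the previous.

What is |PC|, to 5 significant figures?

5.0130

P is at the origin; PE runs at -113.4° with length 16.2, so E = (-6.4338, -14.868). ∠PEN = 95.9° gives EN at 162.50° from the x-axis; with |EN| = 8.2, N = (-14.254, -12.402). ∠ENF = 97.0° gives NF at 79.500° from the x-axis; with |NF| = 17.7, F = (-11.029, 5.0018). ∠NFC = 74.2° gives FC at -26.300° from the x-axis; with |FC| = 17.1, C = (4.3012, -2.5747). Then |PC| = |C − P| = 5.0130.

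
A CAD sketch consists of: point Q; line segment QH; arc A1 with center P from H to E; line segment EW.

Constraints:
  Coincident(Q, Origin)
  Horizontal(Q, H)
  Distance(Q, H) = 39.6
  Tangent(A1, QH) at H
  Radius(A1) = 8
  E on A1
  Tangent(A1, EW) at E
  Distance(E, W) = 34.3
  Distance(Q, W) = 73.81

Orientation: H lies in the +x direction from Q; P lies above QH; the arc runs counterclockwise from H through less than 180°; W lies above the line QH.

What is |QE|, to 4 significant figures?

45.79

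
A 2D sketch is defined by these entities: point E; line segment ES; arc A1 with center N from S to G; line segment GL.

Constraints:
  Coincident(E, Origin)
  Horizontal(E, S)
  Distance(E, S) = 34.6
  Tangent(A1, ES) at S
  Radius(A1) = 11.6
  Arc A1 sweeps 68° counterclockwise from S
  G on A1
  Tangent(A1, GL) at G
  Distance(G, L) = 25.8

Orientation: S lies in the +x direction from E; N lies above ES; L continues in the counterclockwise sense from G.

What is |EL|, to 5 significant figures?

63.239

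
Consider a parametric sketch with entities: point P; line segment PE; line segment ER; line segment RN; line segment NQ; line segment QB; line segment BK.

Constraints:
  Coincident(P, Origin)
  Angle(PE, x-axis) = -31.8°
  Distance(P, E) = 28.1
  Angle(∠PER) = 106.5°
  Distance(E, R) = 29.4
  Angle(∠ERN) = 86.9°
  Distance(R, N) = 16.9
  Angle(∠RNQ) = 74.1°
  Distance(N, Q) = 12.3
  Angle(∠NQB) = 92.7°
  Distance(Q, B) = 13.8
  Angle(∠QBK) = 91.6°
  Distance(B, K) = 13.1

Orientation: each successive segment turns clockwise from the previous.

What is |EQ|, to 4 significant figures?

21.21

P is at the origin; PE runs at -31.8° with length 28.1, so E = (23.88, -14.81). ∠PER = 106.5° gives ER at -105.3° from the x-axis; with |ER| = 29.4, R = (16.12, -43.17). ∠ERN = 86.9° gives RN at 161.6° from the x-axis; with |RN| = 16.9, N = (0.08811, -37.83). ∠RNQ = 74.1° gives NQ at 55.70° from the x-axis; with |NQ| = 12.3, Q = (7.019, -27.67). Then |EQ| = |Q − E| = 21.21.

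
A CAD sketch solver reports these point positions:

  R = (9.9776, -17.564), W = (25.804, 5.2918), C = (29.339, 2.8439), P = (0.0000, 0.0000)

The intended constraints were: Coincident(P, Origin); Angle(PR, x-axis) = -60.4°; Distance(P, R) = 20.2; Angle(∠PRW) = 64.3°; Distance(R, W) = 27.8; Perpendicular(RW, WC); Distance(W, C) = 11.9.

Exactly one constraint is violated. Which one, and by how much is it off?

Distance(W, C) = 11.9 — off by 7.60.

P = (0.00, 0.00) ✓; PR at -60.40° ✓; |PR| = 20.20 ✓; ∠PRW = 64.30° ✓; |RW| = 27.80 ✓; ∠(RW, WC) = 90.00° ✓; |WC| = 4.300 ✗.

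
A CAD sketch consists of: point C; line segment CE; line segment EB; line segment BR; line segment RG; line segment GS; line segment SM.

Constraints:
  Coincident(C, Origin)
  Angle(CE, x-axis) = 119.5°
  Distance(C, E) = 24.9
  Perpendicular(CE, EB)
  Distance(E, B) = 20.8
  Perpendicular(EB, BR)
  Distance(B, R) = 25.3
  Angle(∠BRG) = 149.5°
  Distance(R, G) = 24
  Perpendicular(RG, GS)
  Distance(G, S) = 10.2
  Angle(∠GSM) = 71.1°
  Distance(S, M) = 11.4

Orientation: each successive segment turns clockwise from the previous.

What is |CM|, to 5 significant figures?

11.999

RG ⟂ GS, so GS runs at 179.00°; with |GS| = 10.2, S = (7.6831, -13.924). ∠GSM = 71.1° gives SM at 70.100° from the x-axis; with |SM| = 11.4, M = (11.563, -3.2048). Then |CM| = |M − C| = 11.999.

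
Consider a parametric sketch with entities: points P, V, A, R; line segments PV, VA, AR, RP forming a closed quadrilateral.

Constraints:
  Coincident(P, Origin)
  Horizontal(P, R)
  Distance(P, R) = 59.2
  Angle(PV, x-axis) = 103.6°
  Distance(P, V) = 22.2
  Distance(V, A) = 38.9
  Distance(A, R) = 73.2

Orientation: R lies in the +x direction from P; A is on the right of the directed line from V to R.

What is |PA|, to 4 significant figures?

20.62

Checks: PV at 103.6° ✓; |VA| = 38.90 ✓; |AR| = 73.20 ✓.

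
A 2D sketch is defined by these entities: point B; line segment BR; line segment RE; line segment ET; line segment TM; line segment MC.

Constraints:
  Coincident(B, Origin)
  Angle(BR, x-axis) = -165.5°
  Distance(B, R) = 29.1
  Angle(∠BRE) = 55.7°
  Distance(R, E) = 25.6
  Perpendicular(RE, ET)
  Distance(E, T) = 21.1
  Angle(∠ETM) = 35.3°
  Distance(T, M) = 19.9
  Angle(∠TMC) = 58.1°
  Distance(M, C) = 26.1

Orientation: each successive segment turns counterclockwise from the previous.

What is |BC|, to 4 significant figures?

31.53

B is at the origin; BR runs at -165.5° with length 29.1, so R = (-28.17, -7.286). ∠BRE = 55.7° gives RE at -41.20° from the x-axis; with |RE| = 25.6, E = (-8.911, -24.15). RE is perpendicular to ET, so ET runs at 48.80°; with |ET| = 21.1, T = (4.987, -8.273). ∠ETM = 35.3° gives TM at -166.5° from the x-axis; with |TM| = 19.9, M = (-14.36, -12.92). ∠TMC = 58.1° gives MC at -44.60° from the x-axis; with |MC| = 26.1, C = (4.221, -31.24). Then |BC| = |C − B| = 31.53.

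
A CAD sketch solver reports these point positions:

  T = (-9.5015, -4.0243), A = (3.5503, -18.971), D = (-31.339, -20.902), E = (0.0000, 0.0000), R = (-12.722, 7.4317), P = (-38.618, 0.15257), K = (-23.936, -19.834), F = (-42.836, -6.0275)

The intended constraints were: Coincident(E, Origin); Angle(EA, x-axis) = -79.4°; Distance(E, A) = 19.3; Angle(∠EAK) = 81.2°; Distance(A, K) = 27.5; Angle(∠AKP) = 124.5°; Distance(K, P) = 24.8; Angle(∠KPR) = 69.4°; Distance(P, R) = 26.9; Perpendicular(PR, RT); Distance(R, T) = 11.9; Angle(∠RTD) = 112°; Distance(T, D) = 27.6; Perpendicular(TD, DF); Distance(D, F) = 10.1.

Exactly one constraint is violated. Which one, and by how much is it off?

Distance(D, F) = 10.1 — off by 8.70.

E = (0.00, 0.00) ✓; EA at -79.40° ✓; |EA| = 19.30 ✓; ∠EAK = 81.20° ✓; |AK| = 27.50 ✓; ∠AKP = 124.5° ✓; |KP| = 24.80 ✓; ∠KPR = 69.40° ✓; |PR| = 26.90 ✓; ∠(PR, RT) = 90.00° ✓; |RT| = 11.90 ✓; ∠RTD = 112.0° ✓; |TD| = 27.60 ✓; ∠(TD, DF) = 90.00° ✓; |DF| = 18.80 ✗.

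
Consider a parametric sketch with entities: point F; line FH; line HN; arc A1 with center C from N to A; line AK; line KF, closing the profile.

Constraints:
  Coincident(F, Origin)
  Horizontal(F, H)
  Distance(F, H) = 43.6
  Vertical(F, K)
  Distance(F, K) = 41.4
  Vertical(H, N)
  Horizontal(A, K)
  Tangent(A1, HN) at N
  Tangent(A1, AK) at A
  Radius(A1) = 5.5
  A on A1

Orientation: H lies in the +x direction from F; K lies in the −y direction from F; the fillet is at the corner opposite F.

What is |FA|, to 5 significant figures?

56.263

F is at the origin; FH is horizontal with |FH| = 43.6 and H on the +x side, so H = (43.600, 0.0000). FK is vertical with |FK| = 41.4 and K on the −y side, so K = (0.0000, -41.400). The virtual corner opposite F is at (43.600, -41.400). Since A1 is tangent to HN there, CN ⟂ HN and the tangent condition forces CA to be normal to AK, with radius 5.5, so the center C sits 5.5 in from both sides at C = (38.100, -35.900). That places the tangent points at N = (43.600, -35.900) on HN and A = (38.100, -41.400) on AK. Then |FA| = |A − F| = 56.263.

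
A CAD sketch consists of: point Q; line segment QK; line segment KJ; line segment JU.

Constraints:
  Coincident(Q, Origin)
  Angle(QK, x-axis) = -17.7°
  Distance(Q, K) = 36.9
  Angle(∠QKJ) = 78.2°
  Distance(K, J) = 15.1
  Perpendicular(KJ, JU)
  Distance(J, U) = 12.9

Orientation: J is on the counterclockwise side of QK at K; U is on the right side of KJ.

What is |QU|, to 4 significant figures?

49.60

Q is at the origin; QK runs at -17.7° with length 36.9, so K = 36.9·(cos -17.7°, sin -17.7°) = (35.15, -11.22). ∠QKJ = 78.2°, so KJ runs at -17.7° + (180° − 78.2°) = 84.10° from the x-axis; with |KJ| = 15.1, J = K + 15.1·(cos 84.10°, sin 84.10°) = (36.71, 3.801). KJ is perpendicular to JU; with |JU| = 12.9 on the right of KJ, U = J + 12.9·(0.9947, -0.1028) = (49.54, 2.475). Then |QU| = |U − Q| = 49.60.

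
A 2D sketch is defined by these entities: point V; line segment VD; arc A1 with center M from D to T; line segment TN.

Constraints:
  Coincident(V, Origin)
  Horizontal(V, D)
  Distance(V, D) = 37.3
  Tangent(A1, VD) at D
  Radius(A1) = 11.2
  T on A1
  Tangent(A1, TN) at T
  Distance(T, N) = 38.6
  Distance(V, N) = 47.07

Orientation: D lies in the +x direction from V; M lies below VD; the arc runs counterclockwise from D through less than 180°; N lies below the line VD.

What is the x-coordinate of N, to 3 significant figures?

15.0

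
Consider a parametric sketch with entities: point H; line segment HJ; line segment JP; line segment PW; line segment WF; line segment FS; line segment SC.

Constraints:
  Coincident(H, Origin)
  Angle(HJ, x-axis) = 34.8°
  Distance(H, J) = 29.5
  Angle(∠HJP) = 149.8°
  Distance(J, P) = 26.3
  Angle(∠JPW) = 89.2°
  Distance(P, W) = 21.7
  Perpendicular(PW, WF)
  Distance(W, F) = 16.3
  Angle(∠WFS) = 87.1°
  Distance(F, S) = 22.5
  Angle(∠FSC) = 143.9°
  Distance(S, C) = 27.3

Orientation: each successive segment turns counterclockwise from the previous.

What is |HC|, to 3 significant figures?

65.4

H is at the origin; HJ runs at 34.8° with length 29.5, so J = (24.2, 16.8). ∠HJP = 149.8° gives JP at 65.0° from the x-axis; with |JP| = 26.3, P = (35.3, 40.7). ∠JPW = 89.2° gives PW at 156° from the x-axis; with |PW| = 21.7, W = (15.5, 49.6). PW ⟂ WF, so WF runs at -114°; with |WF| = 16.3, F = (8.86, 34.7). ∠WFS = 87.1° gives FS at -21.3° from the x-axis; with |FS| = 22.5, S = (29.8, 26.5). ∠FSC = 143.9° gives SC at 14.8° from the x-axis; with |SC| = 27.3, C = (56.2, 33.5). Then |HC| = |C − H| = 65.4.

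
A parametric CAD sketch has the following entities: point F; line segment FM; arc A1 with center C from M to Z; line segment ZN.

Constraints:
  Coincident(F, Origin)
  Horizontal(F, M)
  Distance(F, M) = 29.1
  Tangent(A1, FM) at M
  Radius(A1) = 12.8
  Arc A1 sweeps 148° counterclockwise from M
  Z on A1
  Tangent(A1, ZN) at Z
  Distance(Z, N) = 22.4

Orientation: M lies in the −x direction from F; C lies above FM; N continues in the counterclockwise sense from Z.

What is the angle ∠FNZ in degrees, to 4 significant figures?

8.692°

F is at the origin; F and M share the same y with |FM| = 29.1 and M on the −x side, so M = (-29.10, 0.000). Tangency of A1 to FM means the radius CM is perpendicular to FM, so C = M + (0, 12.8) = (-29.10, 12.80). On A1, M sits at bearing -90° from C; a 148° counterclockwise sweep puts Z at bearing 58°, so Z = C + 12.8·(cos 58°, sin 58°) = (-22.32, 23.66). Since A1 is tangent to ZN there, CZ ⟂ ZN, so ZN runs along (−sin 58°, cos 58°); with |ZN| = 22.4, N = (-41.31, 35.53). Then cos ∠FNZ = NF·NZ / (|NF||NZ|), giving 8.692°.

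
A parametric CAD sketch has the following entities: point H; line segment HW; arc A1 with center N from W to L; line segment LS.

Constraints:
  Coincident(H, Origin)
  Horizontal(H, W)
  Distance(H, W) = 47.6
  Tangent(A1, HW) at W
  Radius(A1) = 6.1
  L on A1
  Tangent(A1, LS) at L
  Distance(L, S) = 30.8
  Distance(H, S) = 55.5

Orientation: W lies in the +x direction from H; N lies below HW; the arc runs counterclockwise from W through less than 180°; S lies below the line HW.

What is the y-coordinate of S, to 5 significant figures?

-36.893

H is at the origin; H and W share the same y with |HW| = 47.6 and W on the +x side, so W = (47.600, 0.0000). Tangency of A1 to HW means the radius NW is perpendicular to HW, so N = W + (0, -6.1) = (47.600, -6.1000). Since NL ⟂ LS (tangency), |NS| = √(6.1² + 30.8²) = 31.398 regardless of where L sits on A1. So S lies on both circle(H, 55.5) and circle(N, 31.398); the below-HW intersection is S = (41.463, -36.893). L is the foot of the tangent from S: L = (41.500, -6.0927).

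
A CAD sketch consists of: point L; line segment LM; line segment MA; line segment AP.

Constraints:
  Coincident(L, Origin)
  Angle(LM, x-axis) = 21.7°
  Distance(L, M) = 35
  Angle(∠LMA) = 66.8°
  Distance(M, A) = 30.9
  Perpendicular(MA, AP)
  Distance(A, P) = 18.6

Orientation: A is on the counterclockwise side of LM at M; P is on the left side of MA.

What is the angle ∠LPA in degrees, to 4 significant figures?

128.4°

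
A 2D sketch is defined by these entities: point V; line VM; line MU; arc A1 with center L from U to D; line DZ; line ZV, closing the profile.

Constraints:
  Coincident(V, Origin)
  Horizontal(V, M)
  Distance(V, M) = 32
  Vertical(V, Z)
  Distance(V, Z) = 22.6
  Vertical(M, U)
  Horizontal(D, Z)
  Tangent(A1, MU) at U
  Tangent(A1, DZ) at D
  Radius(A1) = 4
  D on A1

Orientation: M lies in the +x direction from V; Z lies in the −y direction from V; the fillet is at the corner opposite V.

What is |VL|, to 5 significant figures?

33.615

V is at the origin; V and M share the same y with |VM| = 32.0 and M on the +x side, so M = (32.000, 0.0000). V and Z share the same x with |VZ| = 22.6 and Z on the −y side, so Z = (0.0000, -22.600). The virtual corner opposite V is at (32.000, -22.600). Since A1 is tangent to MU there, LU ⟂ MU and the tangent condition forces LD to be normal to DZ, with radius 4.0, so the center L sits 4.0 in from both sides at L = (28.000, -18.600). Then |VL| = |L − V| = 33.615.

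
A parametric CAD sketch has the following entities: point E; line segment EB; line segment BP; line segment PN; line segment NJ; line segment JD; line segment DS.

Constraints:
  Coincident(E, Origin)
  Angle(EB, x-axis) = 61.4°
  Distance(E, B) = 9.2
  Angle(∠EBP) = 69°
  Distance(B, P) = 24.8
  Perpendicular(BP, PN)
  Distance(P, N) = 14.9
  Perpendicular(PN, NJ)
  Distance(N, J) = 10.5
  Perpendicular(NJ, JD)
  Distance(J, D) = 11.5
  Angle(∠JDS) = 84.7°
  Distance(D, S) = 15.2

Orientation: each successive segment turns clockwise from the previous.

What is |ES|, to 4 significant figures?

26.41

E is at the origin; EB runs at 61.4° with length 9.2, so B = (4.404, 8.077). ∠EBP = 69.0° gives BP at -49.60° from the x-axis; with |BP| = 24.8, P = (20.48, -10.81). BP ⟂ PN, so PN runs at -139.6°; with |PN| = 14.9, N = (9.130, -20.47). The perpendicularity gives NJ at right angles to PN, so NJ runs at 130.4°; with |NJ| = 10.5, J = (2.325, -12.47). NJ ⟂ JD, so JD runs at 40.40°; with |JD| = 11.5, D = (11.08, -5.016). ∠JDS = 84.7° gives DS at -54.90° from the x-axis; with |DS| = 15.2, S = (19.82, -17.45). Then |ES| = |S − E| = 26.41.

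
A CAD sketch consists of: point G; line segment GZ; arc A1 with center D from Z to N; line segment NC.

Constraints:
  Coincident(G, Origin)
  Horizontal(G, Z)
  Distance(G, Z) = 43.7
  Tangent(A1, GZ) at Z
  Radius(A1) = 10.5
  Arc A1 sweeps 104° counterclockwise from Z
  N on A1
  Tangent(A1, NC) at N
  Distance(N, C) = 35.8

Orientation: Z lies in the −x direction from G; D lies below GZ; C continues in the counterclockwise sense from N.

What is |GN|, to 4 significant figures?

55.44

Since A1 is tangent to GZ there, DZ ⟂ GZ, so D = Z + (0, -10.5) = (-43.70, -10.50). On A1, Z sits at bearing 90° from D; a 104° counterclockwise sweep puts N at bearing 194°, so N = D + 10.5·(cos 194°, sin 194°) = (-53.89, -13.04). Then |GN| = |N − G| = 55.44.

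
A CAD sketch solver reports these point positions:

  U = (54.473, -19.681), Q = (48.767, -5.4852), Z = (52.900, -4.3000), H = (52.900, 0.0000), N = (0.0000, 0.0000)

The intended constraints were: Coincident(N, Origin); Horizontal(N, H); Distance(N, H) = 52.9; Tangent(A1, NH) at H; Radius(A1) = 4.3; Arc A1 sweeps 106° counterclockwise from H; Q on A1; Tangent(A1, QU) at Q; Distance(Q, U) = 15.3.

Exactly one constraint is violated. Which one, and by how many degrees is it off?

Tangent(A1, QU) at Q — off by 5.90°.

N = (0.00, 0.00) ✓; N.y = 0.00, H.y = 0.00 ✓; |NH| = 52.90 ✓; ∠(ZH, HN) = 90.00° ✓; |ZH| = 4.300 ✓; bearing(Z→Q) − bearing(Z→H) = 106.0° ✓; |ZQ| = 4.300 ✓; ∠(ZQ, QU) = 84.10° ✗; |QU| = 15.30 ✓.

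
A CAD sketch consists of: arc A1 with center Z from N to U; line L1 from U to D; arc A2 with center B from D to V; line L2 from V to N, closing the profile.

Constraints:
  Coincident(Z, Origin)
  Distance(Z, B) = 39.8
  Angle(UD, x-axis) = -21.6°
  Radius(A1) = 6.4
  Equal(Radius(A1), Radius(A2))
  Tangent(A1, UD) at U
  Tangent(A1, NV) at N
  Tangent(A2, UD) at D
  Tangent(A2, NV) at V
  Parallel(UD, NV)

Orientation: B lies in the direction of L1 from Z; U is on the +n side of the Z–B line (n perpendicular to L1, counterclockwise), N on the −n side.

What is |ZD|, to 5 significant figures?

40.311

Tangency of A1 to both parallel lines with radius 6.4 puts U and N at Z ± 6.4·n: U = (2.3560, 5.9506), N = (-2.3560, -5.9506). Equal radii place D and V the same way about B: D = B + 6.4·n = (39.361, -8.7008), V = B − 6.4·n = (34.649, -20.602). Then |ZD| = |D − Z| = 40.311.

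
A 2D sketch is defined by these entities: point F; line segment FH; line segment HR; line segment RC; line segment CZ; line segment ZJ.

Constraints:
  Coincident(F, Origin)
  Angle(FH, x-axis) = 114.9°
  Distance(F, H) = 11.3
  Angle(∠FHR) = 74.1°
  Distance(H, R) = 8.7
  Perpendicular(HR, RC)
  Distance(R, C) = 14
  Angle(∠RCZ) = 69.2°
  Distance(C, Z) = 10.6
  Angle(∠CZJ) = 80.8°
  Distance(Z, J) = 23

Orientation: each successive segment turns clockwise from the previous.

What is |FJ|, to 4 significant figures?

21.77

F is at the origin; FH runs at 114.9° with length 11.3, so H = (-4.758, 10.25). ∠FHR = 74.1° gives HR at 9.000° from the x-axis; with |HR| = 8.7, R = (3.835, 11.61). HR is perpendicular to RC, so RC runs at -81.00°; with |RC| = 14.0, C = (6.025, -2.217). ∠RCZ = 69.2° gives CZ at 168.2° from the x-axis; with |CZ| = 10.6, Z = (-4.351, -0.04940). ∠CZJ = 80.8° gives ZJ at 69.00° from the x-axis; with |ZJ| = 23.0, J = (3.892, 21.42). Then |FJ| = |J − F| = 21.77.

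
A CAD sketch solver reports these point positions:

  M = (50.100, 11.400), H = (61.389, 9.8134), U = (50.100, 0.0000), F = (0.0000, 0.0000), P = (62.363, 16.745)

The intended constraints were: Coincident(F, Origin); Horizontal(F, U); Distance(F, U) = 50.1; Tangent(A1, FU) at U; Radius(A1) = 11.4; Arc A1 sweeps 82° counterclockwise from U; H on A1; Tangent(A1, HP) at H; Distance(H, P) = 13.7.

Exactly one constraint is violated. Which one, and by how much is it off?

Distance(H, P) = 13.7 — off by 6.70.

F = (0.00, 0.00) ✓; F.y = 0.00, U.y = 0.00 ✓; |FU| = 50.10 ✓; ∠(MU, UF) = 90.00° ✓; |MU| = 11.40 ✓; bearing(M→H) − bearing(M→U) = 82.00° ✓; |MH| = 11.40 ✓; ∠(MH, HP) = 90.00° ✓; |HP| = 7.000 ✗.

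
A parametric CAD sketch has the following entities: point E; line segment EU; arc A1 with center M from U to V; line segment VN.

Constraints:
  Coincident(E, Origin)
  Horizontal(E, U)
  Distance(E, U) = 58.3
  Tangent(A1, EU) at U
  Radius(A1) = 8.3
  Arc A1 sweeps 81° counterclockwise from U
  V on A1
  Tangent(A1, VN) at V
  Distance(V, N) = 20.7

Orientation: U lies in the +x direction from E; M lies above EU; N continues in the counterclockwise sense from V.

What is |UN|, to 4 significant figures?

29.73

E is at the origin; EU is horizontal with |EU| = 58.3 and U on the +x side, so U = (58.30, 0.000). Since A1 is tangent to EU there, MU ⟂ EU, so M = U + (0, 8.3) = (58.30, 8.300). On A1, U sits at bearing -90° from M; an 81° counterclockwise sweep puts V at bearing -9°, so V = M + 8.3·(cos -9°, sin -9°) = (66.50, 7.002). Since A1 is tangent to VN there, MV ⟂ VN, so VN runs along (−sin -9°, cos -9°); with |VN| = 20.7, N = (69.74, 27.45). Then |UN| = |N − U| = 29.73.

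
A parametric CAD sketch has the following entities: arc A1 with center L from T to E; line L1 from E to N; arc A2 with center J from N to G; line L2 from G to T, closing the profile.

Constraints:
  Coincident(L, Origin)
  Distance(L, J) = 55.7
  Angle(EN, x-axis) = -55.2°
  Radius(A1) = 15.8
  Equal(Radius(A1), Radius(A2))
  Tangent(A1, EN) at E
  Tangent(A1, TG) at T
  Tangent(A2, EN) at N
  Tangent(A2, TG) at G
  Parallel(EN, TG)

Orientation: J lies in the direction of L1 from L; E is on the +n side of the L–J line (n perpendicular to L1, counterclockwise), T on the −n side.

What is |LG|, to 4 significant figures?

57.90

The slot axis is L1's direction at -55.2°, so u = (cos -55.2°, sin -55.2°) = (0.5707, -0.8211) and n = (−sin -55.2°, cos -55.2°) = (0.8211, 0.5707). L is at the origin and J lies 55.7 along u from L, so J = 55.7·u = (31.79, -45.74). Tangency of A1 to both parallel lines with radius 15.8 puts E and T at L ± 15.8·n: E = (12.97, 9.017), T = (-12.97, -9.017). Equal radii place N and G the same way about J: N = J + 15.8·n = (44.76, -36.72), G = J − 15.8·n = (18.81, -54.76). Then |LG| = |G − L| = 57.90.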